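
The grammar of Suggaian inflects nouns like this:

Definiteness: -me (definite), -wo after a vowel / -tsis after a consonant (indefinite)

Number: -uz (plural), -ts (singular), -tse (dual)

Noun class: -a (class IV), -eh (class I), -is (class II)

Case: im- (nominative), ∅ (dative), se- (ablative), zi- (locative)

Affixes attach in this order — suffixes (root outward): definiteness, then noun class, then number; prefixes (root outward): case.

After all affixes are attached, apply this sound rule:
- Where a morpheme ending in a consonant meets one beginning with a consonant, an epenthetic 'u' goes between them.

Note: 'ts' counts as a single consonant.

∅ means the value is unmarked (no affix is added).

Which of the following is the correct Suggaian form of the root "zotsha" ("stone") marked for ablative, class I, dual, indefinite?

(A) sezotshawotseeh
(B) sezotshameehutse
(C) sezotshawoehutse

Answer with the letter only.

Attach definiteness indefinite -wo (after vowel 'a') → zotshawo.
Attach noun class class I -eh → zotshawoeh.
Attach case ablative se- → sezotshawoeh.
Attach number dual -tse → sezotshawoehtse.
Apply epenthesis: sezotshawoehtse → sezotshawoehutse.
So the correct form is sezotshawoehutse, option (C).
(A) sezotshawotseeh is wrong: it has the affixes in the wrong order.
(B) sezotshameehutse is wrong: it uses definite instead of indefinite for definiteness.

C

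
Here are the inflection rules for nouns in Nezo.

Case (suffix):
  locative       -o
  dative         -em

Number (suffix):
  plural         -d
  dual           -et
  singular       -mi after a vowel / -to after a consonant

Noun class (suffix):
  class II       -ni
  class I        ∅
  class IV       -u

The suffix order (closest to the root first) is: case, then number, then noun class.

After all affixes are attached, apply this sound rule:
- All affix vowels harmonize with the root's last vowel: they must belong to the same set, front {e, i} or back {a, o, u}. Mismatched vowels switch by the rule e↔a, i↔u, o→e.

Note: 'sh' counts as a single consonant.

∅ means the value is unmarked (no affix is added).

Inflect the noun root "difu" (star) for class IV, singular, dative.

Attach case dative -em → difuem.
Attach number singular -to (after consonant 'm') → difuemto.
Attach noun class class IV -u → difuemtou.
Apply vowel harmony: difuemtou → difuamtou.

difuamtou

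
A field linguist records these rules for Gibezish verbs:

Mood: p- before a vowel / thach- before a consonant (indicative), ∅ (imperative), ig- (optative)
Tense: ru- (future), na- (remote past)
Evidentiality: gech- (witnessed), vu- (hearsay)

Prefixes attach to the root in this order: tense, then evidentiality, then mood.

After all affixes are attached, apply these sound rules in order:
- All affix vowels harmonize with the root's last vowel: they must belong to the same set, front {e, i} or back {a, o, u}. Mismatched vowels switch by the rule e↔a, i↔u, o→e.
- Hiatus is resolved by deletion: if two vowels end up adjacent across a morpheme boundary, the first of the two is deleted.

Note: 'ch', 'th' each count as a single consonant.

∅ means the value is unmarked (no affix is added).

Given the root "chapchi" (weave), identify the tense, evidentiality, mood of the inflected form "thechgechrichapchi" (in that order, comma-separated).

Segment: thach-gech-ru-chapchi.
tense: ru- → future.
evidentiality: gech- → witnessed.
mood: p/thach- → indicative.

future, witnessed, indicative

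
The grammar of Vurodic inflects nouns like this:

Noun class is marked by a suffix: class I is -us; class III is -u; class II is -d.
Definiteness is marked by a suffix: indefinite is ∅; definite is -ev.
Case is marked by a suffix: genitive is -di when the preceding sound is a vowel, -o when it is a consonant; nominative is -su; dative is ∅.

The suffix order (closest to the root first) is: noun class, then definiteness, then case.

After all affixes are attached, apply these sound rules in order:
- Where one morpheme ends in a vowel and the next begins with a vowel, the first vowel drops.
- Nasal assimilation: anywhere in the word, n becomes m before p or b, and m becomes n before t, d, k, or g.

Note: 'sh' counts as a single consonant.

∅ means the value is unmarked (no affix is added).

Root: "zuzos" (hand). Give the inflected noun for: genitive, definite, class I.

Attach noun class class I -us → zuzosus.
Attach definiteness definite -ev → zuzosusev.
Attach case genitive -o (after consonant 'v') → zuzosusevo.
Vowel deletion: no change.
Nasal assimilation: no change.

zuzosusevo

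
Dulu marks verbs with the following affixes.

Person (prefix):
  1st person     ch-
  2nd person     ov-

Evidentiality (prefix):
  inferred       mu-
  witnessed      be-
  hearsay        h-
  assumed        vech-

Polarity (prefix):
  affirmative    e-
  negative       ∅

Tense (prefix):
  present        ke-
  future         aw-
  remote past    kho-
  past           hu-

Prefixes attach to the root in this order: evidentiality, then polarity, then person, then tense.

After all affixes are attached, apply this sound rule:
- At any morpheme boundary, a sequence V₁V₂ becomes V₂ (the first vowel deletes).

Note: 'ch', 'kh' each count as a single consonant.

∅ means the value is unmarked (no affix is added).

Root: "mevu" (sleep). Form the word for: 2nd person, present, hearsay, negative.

kovhmevu

Attach evidentiality hearsay h- → hmevu.
polarity = negative: zero marking, form stays hmevu.
Attach person 2nd person ov- → ovhmevu.
Attach tense present ke- → keovhmevu.
Apply vowel deletion: keovhmevu → kovhmevu.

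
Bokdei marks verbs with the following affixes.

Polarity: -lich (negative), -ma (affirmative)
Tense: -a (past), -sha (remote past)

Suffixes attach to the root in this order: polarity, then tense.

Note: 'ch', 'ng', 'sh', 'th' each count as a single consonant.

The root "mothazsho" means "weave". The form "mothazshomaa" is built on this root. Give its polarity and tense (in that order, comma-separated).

Segment: mothazsho-ma-a.
polarity: -ma → affirmative.
tense: -a → past.

affirmative, past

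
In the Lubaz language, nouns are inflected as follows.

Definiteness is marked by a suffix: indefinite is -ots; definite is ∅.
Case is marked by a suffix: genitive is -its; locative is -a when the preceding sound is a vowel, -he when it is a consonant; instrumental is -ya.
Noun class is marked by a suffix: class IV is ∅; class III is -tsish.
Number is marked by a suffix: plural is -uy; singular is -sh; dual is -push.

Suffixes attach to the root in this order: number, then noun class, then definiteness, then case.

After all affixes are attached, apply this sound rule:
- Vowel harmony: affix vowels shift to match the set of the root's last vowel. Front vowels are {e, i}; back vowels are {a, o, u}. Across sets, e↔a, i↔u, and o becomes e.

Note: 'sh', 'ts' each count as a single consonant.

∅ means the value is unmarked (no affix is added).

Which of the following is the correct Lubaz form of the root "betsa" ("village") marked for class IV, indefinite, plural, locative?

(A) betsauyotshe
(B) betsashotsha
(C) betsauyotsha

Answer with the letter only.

C

Attach number plural -uy → betsauy.
noun class = class IV: zero marking, form stays betsauy.
Attach definiteness indefinite -ots → betsauyots.
Attach case locative -he (after consonant 'ts') → betsauyotshe.
Apply vowel harmony: betsauyotshe → betsauyotsha.
So the correct form is betsauyotsha, option (C).
(A) betsauyotshe is wrong: it fails to apply the sound rule(s).
(B) betsashotsha is wrong: it uses singular instead of plural for number.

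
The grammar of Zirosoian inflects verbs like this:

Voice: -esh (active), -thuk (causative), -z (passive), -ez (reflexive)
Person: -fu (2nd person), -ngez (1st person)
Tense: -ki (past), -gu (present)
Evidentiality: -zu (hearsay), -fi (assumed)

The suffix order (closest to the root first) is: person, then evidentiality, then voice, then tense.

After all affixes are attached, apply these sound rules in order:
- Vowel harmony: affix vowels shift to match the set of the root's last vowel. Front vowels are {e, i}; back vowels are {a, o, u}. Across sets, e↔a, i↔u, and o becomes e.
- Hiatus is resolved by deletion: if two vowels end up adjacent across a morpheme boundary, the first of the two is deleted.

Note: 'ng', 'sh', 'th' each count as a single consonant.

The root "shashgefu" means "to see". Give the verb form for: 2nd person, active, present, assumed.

shashgefufufashgu

Attach person 2nd person -fu → shashgefufu.
Attach evidentiality assumed -fi → shashgefufufi.
Attach voice active -esh → shashgefufufiesh.
Attach tense present -gu → shashgefufufieshgu.
Apply vowel harmony: shashgefufufieshgu → shashgefufufuashgu.
Apply vowel deletion: shashgefufufuashgu → shashgefufufashgu.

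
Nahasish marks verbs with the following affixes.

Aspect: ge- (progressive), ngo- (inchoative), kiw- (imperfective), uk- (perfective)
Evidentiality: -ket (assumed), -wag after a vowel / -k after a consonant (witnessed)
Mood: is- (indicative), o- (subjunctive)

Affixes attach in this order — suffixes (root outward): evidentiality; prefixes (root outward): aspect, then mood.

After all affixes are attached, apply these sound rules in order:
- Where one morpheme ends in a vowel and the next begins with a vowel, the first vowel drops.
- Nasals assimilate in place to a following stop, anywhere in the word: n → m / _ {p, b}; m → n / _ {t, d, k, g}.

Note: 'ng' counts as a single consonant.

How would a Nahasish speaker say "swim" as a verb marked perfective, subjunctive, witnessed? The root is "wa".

Attach aspect perfective uk- → ukwa.
Attach evidentiality witnessed -wag (after vowel 'a') → ukwawag.
Attach mood subjunctive o- → oukwawag.
Apply vowel deletion: oukwawag → ukwawag.
Nasal assimilation: no change.

ukwawag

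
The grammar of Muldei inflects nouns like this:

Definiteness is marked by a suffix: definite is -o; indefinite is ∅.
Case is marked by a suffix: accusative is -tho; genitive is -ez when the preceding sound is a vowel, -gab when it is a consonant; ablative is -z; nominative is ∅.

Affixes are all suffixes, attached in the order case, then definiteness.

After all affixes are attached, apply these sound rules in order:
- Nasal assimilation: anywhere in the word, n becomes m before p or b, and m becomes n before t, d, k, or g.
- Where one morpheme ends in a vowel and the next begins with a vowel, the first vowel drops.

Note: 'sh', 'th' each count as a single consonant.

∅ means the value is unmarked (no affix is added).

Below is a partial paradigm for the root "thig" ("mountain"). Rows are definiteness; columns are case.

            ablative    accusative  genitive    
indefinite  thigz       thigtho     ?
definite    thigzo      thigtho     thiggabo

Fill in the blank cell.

thiggab

Attach case genitive -gab (after consonant 'g') → thiggab.
definiteness = indefinite: zero marking, form stays thiggab.
Nasal assimilation: no change.
Vowel deletion: no change.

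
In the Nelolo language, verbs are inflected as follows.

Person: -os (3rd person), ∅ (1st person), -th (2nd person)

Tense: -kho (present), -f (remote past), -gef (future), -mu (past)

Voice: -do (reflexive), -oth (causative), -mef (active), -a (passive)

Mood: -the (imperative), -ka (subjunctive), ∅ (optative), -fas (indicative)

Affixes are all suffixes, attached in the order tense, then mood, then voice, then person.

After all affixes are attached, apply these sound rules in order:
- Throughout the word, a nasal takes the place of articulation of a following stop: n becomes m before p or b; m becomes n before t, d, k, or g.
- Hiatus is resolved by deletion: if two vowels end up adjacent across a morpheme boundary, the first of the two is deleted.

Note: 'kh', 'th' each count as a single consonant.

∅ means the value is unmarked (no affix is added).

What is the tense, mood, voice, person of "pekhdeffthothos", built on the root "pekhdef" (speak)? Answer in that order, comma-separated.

remote past, imperative, causative, 3rd person

Segment: pekhdef-f-the-oth-os.
tense: -f → remote past.
mood: -the → imperative.
voice: -oth → causative.
person: -os → 3rd person.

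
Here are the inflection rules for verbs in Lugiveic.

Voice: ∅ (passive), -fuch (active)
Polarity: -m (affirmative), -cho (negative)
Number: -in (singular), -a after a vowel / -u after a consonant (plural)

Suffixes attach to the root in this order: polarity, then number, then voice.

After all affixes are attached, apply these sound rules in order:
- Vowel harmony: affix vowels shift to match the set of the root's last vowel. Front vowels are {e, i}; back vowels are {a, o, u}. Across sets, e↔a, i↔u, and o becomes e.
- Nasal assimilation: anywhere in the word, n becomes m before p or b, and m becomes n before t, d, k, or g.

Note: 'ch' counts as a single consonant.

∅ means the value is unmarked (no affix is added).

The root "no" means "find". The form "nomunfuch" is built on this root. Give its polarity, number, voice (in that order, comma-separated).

affirmative, singular, active

Segment: no-m-in-fuch.
polarity: -m → affirmative.
number: -in → singular.
voice: -fuch → active.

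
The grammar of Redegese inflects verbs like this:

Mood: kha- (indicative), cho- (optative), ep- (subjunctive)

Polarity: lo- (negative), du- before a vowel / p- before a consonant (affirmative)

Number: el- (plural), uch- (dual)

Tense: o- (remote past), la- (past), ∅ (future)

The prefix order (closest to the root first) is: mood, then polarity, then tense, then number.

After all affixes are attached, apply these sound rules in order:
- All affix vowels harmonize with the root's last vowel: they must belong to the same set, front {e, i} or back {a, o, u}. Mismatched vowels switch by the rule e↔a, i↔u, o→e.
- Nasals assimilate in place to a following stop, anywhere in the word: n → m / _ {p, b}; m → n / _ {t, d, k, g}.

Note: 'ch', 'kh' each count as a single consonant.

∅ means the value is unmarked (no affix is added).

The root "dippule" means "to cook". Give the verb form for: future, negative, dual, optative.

ichlechedippule

Attach mood optative cho- → chodippule.
Attach polarity negative lo- → lochodippule.
tense = future: zero marking, form stays lochodippule.
Attach number dual uch- → uchlochodippule.
Apply vowel harmony: uchlochodippule → ichlechedippule.
Nasal assimilation: no change.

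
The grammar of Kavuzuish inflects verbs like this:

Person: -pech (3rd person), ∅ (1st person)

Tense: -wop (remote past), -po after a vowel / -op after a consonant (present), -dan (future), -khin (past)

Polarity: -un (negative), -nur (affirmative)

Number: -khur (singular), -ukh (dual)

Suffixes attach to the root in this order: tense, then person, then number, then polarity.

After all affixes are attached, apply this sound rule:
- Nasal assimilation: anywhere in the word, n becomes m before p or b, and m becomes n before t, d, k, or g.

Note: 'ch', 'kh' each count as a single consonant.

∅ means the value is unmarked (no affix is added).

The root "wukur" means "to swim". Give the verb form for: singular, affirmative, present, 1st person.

Attach tense present -op (after consonant 'r') → wukurop.
person = 1st person: zero marking, form stays wukurop.
Attach number singular -khur → wukuropkhur.
Attach polarity affirmative -nur → wukuropkhurnur.
Nasal assimilation: no change.

wukuropkhurnur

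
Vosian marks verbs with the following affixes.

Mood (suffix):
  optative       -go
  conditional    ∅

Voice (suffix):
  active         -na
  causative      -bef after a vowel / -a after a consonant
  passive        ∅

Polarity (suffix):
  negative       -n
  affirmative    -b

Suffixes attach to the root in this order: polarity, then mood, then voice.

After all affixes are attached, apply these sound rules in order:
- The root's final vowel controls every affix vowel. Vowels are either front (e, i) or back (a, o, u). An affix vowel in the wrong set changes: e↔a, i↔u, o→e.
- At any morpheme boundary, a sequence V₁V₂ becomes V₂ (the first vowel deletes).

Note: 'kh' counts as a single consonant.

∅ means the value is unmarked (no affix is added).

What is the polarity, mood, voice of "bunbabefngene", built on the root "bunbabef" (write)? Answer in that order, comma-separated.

Segment: bunbabef-n-go-na.
polarity: -n → negative.
mood: -go → optative.
voice: -na → active.

negative, optative, active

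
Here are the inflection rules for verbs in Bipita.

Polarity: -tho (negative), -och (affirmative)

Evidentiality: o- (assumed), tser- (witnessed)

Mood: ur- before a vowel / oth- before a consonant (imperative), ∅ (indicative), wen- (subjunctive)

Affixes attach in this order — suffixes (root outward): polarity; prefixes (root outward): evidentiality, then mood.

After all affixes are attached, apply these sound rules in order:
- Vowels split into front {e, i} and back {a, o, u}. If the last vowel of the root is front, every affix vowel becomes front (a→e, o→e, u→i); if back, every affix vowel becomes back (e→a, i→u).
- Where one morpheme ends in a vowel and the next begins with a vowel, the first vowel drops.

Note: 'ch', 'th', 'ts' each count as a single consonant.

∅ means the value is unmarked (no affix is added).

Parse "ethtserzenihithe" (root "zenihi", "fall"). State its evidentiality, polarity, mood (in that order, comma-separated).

witnessed, negative, imperative

Segment: oth-tser-zenihi-tho.
evidentiality: tser- → witnessed.
polarity: -tho → negative.
mood: ur/oth- → imperative.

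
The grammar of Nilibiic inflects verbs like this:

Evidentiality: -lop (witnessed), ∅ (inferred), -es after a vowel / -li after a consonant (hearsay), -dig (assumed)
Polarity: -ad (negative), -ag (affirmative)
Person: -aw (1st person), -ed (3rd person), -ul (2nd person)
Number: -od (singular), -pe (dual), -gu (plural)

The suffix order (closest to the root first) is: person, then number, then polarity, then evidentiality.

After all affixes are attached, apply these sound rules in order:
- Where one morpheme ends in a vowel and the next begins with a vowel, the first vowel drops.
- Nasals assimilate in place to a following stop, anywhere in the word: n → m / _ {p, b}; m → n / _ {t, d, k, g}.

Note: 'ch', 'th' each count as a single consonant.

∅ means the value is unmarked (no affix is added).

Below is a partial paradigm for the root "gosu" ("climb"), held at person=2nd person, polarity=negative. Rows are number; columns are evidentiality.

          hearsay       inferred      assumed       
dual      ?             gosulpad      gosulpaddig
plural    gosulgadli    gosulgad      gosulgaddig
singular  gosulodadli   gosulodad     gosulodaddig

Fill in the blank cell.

gosulpadli

Attach person 2nd person -ul → gosuul.
Attach number dual -pe → gosuulpe.
Attach polarity negative -ad → gosuulpead.
Attach evidentiality hearsay -li (after consonant 'd') → gosuulpeadli.
Apply vowel deletion: gosuulpeadli → gosulpadli.
Nasal assimilation: no change.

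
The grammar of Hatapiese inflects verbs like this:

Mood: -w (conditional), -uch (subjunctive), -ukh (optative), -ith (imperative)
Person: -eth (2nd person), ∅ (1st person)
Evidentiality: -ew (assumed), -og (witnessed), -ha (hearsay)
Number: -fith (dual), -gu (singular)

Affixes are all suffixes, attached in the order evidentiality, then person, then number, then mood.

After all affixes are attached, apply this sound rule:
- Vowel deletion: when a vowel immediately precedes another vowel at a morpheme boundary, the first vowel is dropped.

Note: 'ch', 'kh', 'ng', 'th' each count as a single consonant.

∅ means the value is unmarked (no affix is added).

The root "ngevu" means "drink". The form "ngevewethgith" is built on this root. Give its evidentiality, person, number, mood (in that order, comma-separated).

Segment: ngevu-ew-eth-gu-ith.
evidentiality: -ew → assumed.
person: -eth → 2nd person.
number: -gu → singular.
mood: -ith → imperative.

assumed, 2nd person, singular, imperative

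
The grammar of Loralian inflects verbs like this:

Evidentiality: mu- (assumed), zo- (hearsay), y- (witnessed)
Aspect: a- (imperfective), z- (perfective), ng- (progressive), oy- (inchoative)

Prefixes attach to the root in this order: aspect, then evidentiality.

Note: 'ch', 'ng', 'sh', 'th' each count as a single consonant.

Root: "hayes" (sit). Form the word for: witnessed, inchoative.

Attach aspect inchoative oy- → oyhayes.
Attach evidentiality witnessed y- → yoyhayes.

yoyhayes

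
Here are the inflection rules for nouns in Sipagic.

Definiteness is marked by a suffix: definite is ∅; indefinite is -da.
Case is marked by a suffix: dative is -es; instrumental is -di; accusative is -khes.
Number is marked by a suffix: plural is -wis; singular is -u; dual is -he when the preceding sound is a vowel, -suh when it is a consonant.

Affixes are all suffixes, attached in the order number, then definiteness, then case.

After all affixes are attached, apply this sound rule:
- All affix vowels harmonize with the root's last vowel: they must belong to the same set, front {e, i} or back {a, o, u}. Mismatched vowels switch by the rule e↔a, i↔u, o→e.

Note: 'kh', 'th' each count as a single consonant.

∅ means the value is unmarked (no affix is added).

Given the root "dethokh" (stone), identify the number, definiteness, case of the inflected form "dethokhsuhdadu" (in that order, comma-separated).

dual, indefinite, instrumental

Segment: dethokh-suh-da-di.
number: -he/suh → dual.
definiteness: -da → indefinite.
case: -di → instrumental.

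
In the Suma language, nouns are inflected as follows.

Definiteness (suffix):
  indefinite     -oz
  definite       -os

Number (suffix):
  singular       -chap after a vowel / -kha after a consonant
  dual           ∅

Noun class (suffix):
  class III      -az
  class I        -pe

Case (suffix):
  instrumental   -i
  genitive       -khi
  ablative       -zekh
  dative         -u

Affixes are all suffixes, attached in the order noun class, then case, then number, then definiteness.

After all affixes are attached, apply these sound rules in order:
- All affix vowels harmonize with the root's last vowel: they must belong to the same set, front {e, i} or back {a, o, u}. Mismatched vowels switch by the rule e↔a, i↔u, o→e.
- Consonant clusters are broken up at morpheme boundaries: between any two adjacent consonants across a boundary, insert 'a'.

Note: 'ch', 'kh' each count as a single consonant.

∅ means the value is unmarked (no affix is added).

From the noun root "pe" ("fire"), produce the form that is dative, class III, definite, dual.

peezies

Attach noun class class III -az → peaz.
Attach case dative -u → peazu.
number = dual: zero marking, form stays peazu.
Attach definiteness definite -os → peazuos.
Apply vowel harmony: peazuos → peezies.
Epenthesis: no change.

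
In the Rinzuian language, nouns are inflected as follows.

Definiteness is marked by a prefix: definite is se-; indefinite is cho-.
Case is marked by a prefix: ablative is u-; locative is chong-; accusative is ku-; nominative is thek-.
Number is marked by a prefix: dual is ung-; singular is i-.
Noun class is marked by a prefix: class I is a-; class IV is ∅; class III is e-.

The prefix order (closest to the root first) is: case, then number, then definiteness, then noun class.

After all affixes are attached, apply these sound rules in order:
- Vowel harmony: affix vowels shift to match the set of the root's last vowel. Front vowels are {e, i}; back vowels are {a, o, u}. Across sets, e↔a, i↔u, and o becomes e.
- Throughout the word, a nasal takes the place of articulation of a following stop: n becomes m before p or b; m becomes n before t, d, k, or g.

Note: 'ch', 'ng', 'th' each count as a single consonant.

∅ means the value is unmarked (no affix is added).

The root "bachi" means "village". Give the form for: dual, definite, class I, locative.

Attach case locative chong- → chongbachi.
Attach number dual ung- → ungchongbachi.
Attach definiteness definite se- → seungchongbachi.
Attach noun class class I a- → aseungchongbachi.
Apply vowel harmony: aseungchongbachi → eseingchengbachi.
Nasal assimilation: no change.

eseingchengbachi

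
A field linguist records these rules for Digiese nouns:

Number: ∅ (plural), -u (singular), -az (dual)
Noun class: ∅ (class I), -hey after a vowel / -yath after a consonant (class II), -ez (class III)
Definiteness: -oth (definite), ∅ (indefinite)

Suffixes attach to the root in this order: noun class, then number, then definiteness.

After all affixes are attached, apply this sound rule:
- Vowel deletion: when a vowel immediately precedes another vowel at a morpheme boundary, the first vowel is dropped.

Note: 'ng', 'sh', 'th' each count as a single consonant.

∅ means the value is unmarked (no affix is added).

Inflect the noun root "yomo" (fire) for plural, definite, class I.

noun class = class I: zero marking, form stays yomo.
number = plural: zero marking, form stays yomo.
Attach definiteness definite -oth → yomooth.
Apply vowel deletion: yomooth → yomoth.

yomoth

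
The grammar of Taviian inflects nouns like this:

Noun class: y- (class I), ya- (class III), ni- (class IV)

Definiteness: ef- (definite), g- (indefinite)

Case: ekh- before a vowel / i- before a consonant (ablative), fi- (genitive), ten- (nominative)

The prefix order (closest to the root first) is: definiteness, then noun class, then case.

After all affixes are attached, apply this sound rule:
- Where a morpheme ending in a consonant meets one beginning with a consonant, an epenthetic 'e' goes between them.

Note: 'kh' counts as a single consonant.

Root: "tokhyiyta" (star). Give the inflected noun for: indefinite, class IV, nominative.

Attach definiteness indefinite g- → gtokhyiyta.
Attach noun class class IV ni- → nigtokhyiyta.
Attach case nominative ten- → tennigtokhyiyta.
Apply epenthesis: tennigtokhyiyta → tenenigetokhyiyta.

tenenigetokhyiyta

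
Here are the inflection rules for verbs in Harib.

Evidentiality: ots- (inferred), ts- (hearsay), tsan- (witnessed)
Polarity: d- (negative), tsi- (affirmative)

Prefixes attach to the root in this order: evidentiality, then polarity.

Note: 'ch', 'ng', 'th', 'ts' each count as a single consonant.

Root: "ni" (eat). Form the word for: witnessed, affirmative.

tsitsanni

Attach evidentiality witnessed tsan- → tsanni.
Attach polarity affirmative tsi- → tsitsanni.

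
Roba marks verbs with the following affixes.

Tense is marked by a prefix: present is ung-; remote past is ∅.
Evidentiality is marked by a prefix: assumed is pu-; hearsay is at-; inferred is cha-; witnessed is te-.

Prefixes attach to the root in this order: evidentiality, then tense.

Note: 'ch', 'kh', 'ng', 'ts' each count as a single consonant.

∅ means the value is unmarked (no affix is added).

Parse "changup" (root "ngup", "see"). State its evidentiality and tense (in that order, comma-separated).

inferred, remote past

Segment: cha-ngup.
evidentiality: cha- → inferred.
tense: ∅ → remote past.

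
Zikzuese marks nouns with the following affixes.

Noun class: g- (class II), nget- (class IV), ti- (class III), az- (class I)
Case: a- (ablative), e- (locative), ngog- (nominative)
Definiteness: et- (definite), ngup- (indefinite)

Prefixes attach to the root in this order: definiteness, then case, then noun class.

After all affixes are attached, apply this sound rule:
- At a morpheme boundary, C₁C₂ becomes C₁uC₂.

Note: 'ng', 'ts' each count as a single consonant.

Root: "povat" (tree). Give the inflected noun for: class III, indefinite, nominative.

tingogungupupovat

Attach definiteness indefinite ngup- → nguppovat.
Attach case nominative ngog- → ngognguppovat.
Attach noun class class III ti- → tingognguppovat.
Apply epenthesis: tingognguppovat → tingogungupupovat.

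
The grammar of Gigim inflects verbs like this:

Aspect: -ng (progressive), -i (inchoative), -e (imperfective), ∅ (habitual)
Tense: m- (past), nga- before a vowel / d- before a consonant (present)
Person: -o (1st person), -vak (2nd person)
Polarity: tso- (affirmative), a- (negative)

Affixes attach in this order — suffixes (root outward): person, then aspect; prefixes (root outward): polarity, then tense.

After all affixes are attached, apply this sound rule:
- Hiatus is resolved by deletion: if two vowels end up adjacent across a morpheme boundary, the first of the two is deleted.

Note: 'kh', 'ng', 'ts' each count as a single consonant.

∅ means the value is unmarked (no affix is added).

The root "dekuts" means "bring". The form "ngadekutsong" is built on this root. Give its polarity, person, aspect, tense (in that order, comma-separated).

negative, 1st person, progressive, present

Segment: nga-a-dekuts-o-ng.
polarity: a- → negative.
person: -o → 1st person.
aspect: -ng → progressive.
tense: nga/d- → present.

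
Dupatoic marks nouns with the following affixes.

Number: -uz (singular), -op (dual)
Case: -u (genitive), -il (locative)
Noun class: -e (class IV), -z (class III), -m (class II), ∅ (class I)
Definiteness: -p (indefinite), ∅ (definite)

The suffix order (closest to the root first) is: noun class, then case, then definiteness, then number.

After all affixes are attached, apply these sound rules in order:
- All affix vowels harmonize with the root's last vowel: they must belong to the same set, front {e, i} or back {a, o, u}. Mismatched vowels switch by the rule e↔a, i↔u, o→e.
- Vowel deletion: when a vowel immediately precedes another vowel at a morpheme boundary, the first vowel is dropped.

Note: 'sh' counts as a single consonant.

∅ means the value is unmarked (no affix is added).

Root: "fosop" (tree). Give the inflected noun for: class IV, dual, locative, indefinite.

Attach noun class class IV -e → fosope.
Attach case locative -il → fosopeil.
Attach definiteness indefinite -p → fosopeilp.
Attach number dual -op → fosopeilpop.
Apply vowel harmony: fosopeilpop → fosopaulpop.
Apply vowel deletion: fosopaulpop → fosopulpop.

fosopulpop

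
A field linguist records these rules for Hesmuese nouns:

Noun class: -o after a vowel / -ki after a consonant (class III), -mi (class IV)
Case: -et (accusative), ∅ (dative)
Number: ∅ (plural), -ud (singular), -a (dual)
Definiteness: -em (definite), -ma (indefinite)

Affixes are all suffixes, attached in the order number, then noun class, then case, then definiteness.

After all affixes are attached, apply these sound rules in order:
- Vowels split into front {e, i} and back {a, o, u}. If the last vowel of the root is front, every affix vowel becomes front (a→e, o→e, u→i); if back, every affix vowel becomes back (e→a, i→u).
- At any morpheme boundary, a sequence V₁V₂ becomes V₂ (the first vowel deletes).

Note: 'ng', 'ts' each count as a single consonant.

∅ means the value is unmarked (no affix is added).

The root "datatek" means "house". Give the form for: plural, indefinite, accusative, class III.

datatekketme

number = plural: zero marking, form stays datatek.
Attach noun class class III -ki (after consonant 'k') → datatekki.
Attach case accusative -et → datatekkiet.
Attach definiteness indefinite -ma → datatekkietma.
Apply vowel harmony: datatekkietma → datatekkietme.
Apply vowel deletion: datatekkietme → datatekketme.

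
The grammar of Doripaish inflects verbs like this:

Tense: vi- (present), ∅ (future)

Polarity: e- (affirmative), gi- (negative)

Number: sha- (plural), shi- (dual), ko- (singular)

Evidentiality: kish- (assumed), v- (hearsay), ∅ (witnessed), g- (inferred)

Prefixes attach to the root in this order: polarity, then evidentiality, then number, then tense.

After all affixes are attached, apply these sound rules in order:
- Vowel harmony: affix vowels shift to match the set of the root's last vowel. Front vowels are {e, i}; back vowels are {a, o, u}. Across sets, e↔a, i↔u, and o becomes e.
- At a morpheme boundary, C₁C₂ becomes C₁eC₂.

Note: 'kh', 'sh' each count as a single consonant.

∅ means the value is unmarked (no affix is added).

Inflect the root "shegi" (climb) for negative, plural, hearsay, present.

vishevegishegi

Attach polarity negative gi- → gishegi.
Attach evidentiality hearsay v- → vgishegi.
Attach number plural sha- → shavgishegi.
Attach tense present vi- → vishavgishegi.
Apply vowel harmony: vishavgishegi → vishevgishegi.
Apply epenthesis: vishevgishegi → vishevegishegi.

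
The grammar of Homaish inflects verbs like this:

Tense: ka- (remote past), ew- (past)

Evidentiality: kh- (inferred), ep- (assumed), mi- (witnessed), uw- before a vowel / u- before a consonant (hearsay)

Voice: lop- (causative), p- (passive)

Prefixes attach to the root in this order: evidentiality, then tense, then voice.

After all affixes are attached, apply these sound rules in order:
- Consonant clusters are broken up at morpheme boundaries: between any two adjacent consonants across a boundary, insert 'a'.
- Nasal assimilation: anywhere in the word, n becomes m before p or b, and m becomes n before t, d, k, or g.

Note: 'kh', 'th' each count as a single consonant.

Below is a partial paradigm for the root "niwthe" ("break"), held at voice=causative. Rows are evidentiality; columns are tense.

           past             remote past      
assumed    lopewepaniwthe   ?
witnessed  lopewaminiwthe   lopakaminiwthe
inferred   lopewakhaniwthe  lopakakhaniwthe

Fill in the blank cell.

lopakaepaniwthe

Attach evidentiality assumed ep- → epniwthe.
Attach tense remote past ka- → kaepniwthe.
Attach voice causative lop- → lopkaepniwthe.
Apply epenthesis: lopkaepniwthe → lopakaepaniwthe.
Nasal assimilation: no change.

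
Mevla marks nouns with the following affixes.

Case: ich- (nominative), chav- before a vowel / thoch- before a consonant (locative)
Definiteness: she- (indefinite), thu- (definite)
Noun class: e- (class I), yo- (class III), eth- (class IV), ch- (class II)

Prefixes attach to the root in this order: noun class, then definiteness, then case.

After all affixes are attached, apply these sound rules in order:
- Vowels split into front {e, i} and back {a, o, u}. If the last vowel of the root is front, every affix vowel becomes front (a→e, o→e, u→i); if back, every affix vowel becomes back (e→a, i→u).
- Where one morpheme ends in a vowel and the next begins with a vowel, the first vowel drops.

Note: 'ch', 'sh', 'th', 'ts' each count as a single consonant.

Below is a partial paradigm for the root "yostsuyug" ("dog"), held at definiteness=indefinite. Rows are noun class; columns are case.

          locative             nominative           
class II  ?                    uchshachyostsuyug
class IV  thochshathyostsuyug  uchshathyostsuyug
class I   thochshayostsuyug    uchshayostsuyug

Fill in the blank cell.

thochshachyostsuyug

Attach noun class class II ch- → chyostsuyug.
Attach definiteness indefinite she- → shechyostsuyug.
Attach case locative thoch- (before consonant 'sh') → thochshechyostsuyug.
Apply vowel harmony: thochshechyostsuyug → thochshachyostsuyug.
Vowel deletion: no change.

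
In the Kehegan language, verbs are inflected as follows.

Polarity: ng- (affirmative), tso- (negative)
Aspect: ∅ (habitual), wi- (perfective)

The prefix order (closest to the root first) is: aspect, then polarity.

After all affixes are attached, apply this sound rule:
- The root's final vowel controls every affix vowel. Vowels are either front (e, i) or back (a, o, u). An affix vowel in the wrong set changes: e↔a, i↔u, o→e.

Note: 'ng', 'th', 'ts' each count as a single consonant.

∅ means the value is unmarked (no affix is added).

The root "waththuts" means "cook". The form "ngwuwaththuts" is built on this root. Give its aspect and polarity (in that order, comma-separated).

perfective, affirmative

Segment: ng-wi-waththuts.
aspect: wi- → perfective.
polarity: ng- → affirmative.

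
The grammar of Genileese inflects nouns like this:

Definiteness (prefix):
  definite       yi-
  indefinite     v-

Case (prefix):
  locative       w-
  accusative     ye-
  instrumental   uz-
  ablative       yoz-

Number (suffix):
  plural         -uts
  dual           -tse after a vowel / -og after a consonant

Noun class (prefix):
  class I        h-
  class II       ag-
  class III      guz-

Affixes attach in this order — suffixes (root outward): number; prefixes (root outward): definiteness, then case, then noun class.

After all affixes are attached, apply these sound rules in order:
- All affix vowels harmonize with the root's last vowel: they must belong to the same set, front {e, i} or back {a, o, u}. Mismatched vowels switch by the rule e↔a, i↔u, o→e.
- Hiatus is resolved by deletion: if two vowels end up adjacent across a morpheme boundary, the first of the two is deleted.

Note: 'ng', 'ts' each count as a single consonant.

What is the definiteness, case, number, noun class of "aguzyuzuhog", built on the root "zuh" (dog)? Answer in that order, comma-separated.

definite, instrumental, dual, class II

Segment: ag-uz-yi-zuh-og.
definiteness: yi- → definite.
case: uz- → instrumental.
number: -tse/og → dual.
noun class: ag- → class II.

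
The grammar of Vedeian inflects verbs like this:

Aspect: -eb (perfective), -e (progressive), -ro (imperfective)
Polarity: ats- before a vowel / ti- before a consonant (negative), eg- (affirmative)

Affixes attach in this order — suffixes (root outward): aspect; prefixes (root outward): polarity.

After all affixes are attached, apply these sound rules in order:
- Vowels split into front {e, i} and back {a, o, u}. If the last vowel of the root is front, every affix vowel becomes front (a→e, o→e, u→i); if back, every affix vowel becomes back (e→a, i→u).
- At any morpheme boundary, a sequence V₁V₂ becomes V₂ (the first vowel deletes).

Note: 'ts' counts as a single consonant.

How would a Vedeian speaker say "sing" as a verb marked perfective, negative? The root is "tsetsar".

Attach polarity negative ti- (before consonant 'ts') → titsetsar.
Attach aspect perfective -eb → titsetsareb.
Apply vowel harmony: titsetsareb → tutsetsarab.
Vowel deletion: no change.

tutsetsarab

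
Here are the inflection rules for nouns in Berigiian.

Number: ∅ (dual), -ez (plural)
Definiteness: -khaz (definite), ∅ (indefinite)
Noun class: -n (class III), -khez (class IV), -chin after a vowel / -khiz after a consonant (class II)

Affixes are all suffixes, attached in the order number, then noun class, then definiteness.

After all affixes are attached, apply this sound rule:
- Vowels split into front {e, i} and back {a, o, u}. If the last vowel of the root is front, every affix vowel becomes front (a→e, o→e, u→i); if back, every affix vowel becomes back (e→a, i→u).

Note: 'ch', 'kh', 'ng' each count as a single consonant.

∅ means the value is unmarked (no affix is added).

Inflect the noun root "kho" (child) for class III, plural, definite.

Attach number plural -ez → khoez.
Attach noun class class III -n → khoezn.
Attach definiteness definite -khaz → khoeznkhaz.
Apply vowel harmony: khoeznkhaz → khoaznkhaz.

khoaznkhaz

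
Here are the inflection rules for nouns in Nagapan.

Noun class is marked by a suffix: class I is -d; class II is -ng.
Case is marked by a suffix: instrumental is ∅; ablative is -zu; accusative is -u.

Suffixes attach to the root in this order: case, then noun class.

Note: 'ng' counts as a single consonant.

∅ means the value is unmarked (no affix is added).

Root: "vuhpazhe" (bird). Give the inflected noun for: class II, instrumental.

case = instrumental: zero marking, form stays vuhpazhe.
Attach noun class class II -ng → vuhpazheng.

vuhpazheng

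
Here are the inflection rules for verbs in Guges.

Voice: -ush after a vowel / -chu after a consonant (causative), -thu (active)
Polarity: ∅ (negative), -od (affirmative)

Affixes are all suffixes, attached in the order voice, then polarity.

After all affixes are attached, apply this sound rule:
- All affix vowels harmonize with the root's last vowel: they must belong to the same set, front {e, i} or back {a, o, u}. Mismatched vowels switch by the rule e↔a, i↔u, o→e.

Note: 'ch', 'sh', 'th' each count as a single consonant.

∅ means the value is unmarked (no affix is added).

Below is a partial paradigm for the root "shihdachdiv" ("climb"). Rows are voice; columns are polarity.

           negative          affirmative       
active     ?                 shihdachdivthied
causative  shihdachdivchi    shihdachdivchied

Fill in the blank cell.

Attach voice active -thu → shihdachdivthu.
polarity = negative: zero marking, form stays shihdachdivthu.
Apply vowel harmony: shihdachdivthu → shihdachdivthi.

shihdachdivthi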